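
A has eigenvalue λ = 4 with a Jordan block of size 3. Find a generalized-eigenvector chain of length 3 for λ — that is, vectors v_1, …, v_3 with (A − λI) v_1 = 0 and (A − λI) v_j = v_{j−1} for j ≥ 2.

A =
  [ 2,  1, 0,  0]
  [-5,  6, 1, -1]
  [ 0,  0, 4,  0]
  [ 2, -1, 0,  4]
A Jordan chain for λ = 4 of length 3:
v_1 = (-1, -2, 0, 1)ᵀ
v_2 = (-2, -5, 0, 2)ᵀ
v_3 = (1, 0, 0, 0)ᵀ

Let N = A − (4)·I. We want v_3 with N^3 v_3 = 0 but N^2 v_3 ≠ 0; then v_{j-1} := N · v_j for j = 3, …, 2.

Pick v_3 = (1, 0, 0, 0)ᵀ.
Then v_2 = N · v_3 = (-2, -5, 0, 2)ᵀ.
Then v_1 = N · v_2 = (-1, -2, 0, 1)ᵀ.

Sanity check: (A − (4)·I) v_1 = (0, 0, 0, 0)ᵀ = 0. ✓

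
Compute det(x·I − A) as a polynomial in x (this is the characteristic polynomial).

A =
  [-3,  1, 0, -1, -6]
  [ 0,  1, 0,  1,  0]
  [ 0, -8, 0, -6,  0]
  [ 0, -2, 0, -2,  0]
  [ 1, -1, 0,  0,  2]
x^5 + 2*x^4 + x^3

Expanding det(x·I − A) (e.g. by cofactor expansion or by noting that A is similar to its Jordan form J, which has the same characteristic polynomial as A) gives
  χ_A(x) = x^5 + 2*x^4 + x^3
which factors as x^3*(x + 1)^2. The eigenvalues (with algebraic multiplicities) are λ = -1 with multiplicity 2, λ = 0 with multiplicity 3.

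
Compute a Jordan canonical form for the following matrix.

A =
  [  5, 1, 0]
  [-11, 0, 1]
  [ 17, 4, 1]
J_3(2)

The characteristic polynomial is
  det(x·I − A) = x^3 - 6*x^2 + 12*x - 8 = (x - 2)^3

Eigenvalues and multiplicities (the geometric multiplicity of λ is n − rank(A − λI), which equals the number of Jordan blocks for λ):
  λ = 2: algebraic multiplicity = 3, geometric multiplicity = 1

Determining the block sizes for each eigenvalue:
  λ = 2: one block (gm = 1), so the single block has size am = 3 → block sizes [3]

Assembling the blocks gives a Jordan form
J =
  [2, 1, 0]
  [0, 2, 1]
  [0, 0, 2]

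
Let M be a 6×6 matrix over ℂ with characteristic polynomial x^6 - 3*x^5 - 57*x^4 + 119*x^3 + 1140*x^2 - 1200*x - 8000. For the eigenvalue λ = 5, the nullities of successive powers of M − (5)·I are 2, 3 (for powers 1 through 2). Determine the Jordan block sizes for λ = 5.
Block sizes for λ = 5: [2, 1]

From the dimensions of kernels of powers, the number of Jordan blocks of size at least j is d_j − d_{j−1} where d_j = dim ker(N^j) (with d_0 = 0). Computing the differences gives [2, 1].
The number of blocks of size exactly k is (#blocks of size ≥ k) − (#blocks of size ≥ k + 1), so the partition is: 1 block(s) of size 1, 1 block(s) of size 2.
In nonincreasing order the block sizes are [2, 1].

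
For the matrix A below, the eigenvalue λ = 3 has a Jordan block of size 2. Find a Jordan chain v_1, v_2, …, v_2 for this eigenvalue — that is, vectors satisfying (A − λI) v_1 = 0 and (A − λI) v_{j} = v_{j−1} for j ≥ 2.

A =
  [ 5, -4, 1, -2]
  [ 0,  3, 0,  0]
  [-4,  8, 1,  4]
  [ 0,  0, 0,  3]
A Jordan chain for λ = 3 of length 2:
v_1 = (2, 0, -4, 0)ᵀ
v_2 = (1, 0, 0, 0)ᵀ

Let N = A − (3)·I. We want v_2 with N^2 v_2 = 0 but N^1 v_2 ≠ 0; then v_{j-1} := N · v_j for j = 2, …, 2.

Pick v_2 = (1, 0, 0, 0)ᵀ.
Then v_1 = N · v_2 = (2, 0, -4, 0)ᵀ.

Sanity check: (A − (3)·I) v_1 = (0, 0, 0, 0)ᵀ = 0. ✓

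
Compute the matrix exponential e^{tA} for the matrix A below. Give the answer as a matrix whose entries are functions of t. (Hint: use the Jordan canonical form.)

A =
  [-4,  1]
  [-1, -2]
e^{tA} =
  [-t*exp(-3*t) + exp(-3*t), t*exp(-3*t)]
  [-t*exp(-3*t), t*exp(-3*t) + exp(-3*t)]

Strategy: write A = P · J · P⁻¹ where J is a Jordan canonical form, so e^{tA} = P · e^{tJ} · P⁻¹, and e^{tJ} can be computed block-by-block.

A has Jordan form
J =
  [-3,  1]
  [ 0, -3]
(up to reordering of blocks).

Per-block formulas:
  For a 2×2 Jordan block J_2(-3): exp(t · J_2(-3)) = e^(-3t)·(I + t·N), where N is the 2×2 nilpotent shift.

After assembling e^{tJ} and conjugating by P, we get:

e^{tA} =
  [-t*exp(-3*t) + exp(-3*t), t*exp(-3*t)]
  [-t*exp(-3*t), t*exp(-3*t) + exp(-3*t)]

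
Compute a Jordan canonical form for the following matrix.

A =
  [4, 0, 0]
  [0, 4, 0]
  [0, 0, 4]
J_1(4) ⊕ J_1(4) ⊕ J_1(4)

The characteristic polynomial is
  det(x·I − A) = x^3 - 12*x^2 + 48*x - 64 = (x - 4)^3

Eigenvalues and multiplicities (the geometric multiplicity of λ is n − rank(A − λI), which equals the number of Jordan blocks for λ):
  λ = 4: algebraic multiplicity = 3, geometric multiplicity = 3

Determining the block sizes for each eigenvalue:
  λ = 4: gm = am = 3, so every block has size 1 → block sizes [1, 1, 1]

Assembling the blocks gives a Jordan form
J =
  [4, 0, 0]
  [0, 4, 0]
  [0, 0, 4]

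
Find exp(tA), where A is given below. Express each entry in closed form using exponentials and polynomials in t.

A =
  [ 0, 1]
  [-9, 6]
e^{tA} =
  [-3*t*exp(3*t) + exp(3*t), t*exp(3*t)]
  [-9*t*exp(3*t), 3*t*exp(3*t) + exp(3*t)]

Strategy: write A = P · J · P⁻¹ where J is a Jordan canonical form, so e^{tA} = P · e^{tJ} · P⁻¹, and e^{tJ} can be computed block-by-block.

A has Jordan form
J =
  [3, 1]
  [0, 3]
(up to reordering of blocks).

Per-block formulas:
  For a 2×2 Jordan block J_2(3): exp(t · J_2(3)) = e^(3t)·(I + t·N), where N is the 2×2 nilpotent shift.

After assembling e^{tJ} and conjugating by P, we get:

e^{tA} =
  [-3*t*exp(3*t) + exp(3*t), t*exp(3*t)]
  [-9*t*exp(3*t), 3*t*exp(3*t) + exp(3*t)]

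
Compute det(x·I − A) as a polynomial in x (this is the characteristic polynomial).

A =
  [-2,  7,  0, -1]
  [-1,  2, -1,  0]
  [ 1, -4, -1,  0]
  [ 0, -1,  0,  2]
x^4 - x^3 - 3*x^2 + 5*x - 2

Expanding det(x·I − A) (e.g. by cofactor expansion or by noting that A is similar to its Jordan form J, which has the same characteristic polynomial as A) gives
  χ_A(x) = x^4 - x^3 - 3*x^2 + 5*x - 2
which factors as (x - 1)^3*(x + 2). The eigenvalues (with algebraic multiplicities) are λ = -2 with multiplicity 1, λ = 1 with multiplicity 3.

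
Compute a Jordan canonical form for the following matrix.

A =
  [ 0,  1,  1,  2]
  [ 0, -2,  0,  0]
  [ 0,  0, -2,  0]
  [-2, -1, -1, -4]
J_2(-2) ⊕ J_1(-2) ⊕ J_1(-2)

The characteristic polynomial is
  det(x·I − A) = x^4 + 8*x^3 + 24*x^2 + 32*x + 16 = (x + 2)^4

Eigenvalues and multiplicities (the geometric multiplicity of λ is n − rank(A − λI), which equals the number of Jordan blocks for λ):
  λ = -2: algebraic multiplicity = 4, geometric multiplicity = 3

Determining the block sizes for each eigenvalue:
  λ = -2: 3 blocks summing to 4 forces exactly one block of size 2 and the rest size 1 → block sizes [2, 1, 1]

Assembling the blocks gives a Jordan form
J =
  [-2,  1,  0,  0]
  [ 0, -2,  0,  0]
  [ 0,  0, -2,  0]
  [ 0,  0,  0, -2]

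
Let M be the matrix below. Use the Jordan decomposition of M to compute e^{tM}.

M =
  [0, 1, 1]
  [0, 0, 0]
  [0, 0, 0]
e^{tM} =
  [1, t, t]
  [0, 1, 0]
  [0, 0, 1]

Strategy: write M = P · J · P⁻¹ where J is a Jordan canonical form, so e^{tM} = P · e^{tJ} · P⁻¹, and e^{tJ} can be computed block-by-block.

M has Jordan form
J =
  [0, 1, 0]
  [0, 0, 0]
  [0, 0, 0]
(up to reordering of blocks).

Per-block formulas:
  For a 1×1 block at λ = 0: exp(t · [0]) = [e^(0t)].
  For a 2×2 Jordan block J_2(0): exp(t · J_2(0)) = e^(0t)·(I + t·N), where N is the 2×2 nilpotent shift.

After assembling e^{tJ} and conjugating by P, we get:

e^{tM} =
  [1, t, t]
  [0, 1, 0]
  [0, 0, 1]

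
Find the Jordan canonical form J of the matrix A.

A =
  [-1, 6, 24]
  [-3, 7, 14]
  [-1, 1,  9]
J_3(5)

The characteristic polynomial is
  det(x·I − A) = x^3 - 15*x^2 + 75*x - 125 = (x - 5)^3

Eigenvalues and multiplicities (the geometric multiplicity of λ is n − rank(A − λI), which equals the number of Jordan blocks for λ):
  λ = 5: algebraic multiplicity = 3, geometric multiplicity = 1

Determining the block sizes for each eigenvalue:
  λ = 5: one block (gm = 1), so the single block has size am = 3 → block sizes [3]

Assembling the blocks gives a Jordan form
J =
  [5, 1, 0]
  [0, 5, 1]
  [0, 0, 5]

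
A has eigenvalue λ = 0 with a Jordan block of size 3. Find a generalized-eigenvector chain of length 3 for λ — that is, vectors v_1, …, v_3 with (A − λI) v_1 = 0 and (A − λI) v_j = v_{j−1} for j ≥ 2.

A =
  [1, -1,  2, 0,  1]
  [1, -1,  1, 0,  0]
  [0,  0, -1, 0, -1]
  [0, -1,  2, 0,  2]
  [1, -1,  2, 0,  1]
A Jordan chain for λ = 0 of length 3:
v_1 = (1, 0, -1, 1, 1)ᵀ
v_2 = (1, 1, 0, 0, 1)ᵀ
v_3 = (1, 0, 0, 0, 0)ᵀ

Let N = A − (0)·I. We want v_3 with N^3 v_3 = 0 but N^2 v_3 ≠ 0; then v_{j-1} := N · v_j for j = 3, …, 2.

Pick v_3 = (1, 0, 0, 0, 0)ᵀ.
Then v_2 = N · v_3 = (1, 1, 0, 0, 1)ᵀ.
Then v_1 = N · v_2 = (1, 0, -1, 1, 1)ᵀ.

Sanity check: (A − (0)·I) v_1 = (0, 0, 0, 0, 0)ᵀ = 0. ✓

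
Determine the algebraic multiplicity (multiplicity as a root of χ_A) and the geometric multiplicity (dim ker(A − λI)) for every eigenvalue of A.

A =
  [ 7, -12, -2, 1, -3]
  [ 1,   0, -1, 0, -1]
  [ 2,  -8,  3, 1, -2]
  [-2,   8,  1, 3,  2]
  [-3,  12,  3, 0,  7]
λ = 4: alg = 5, geom = 3

Step 1 — factor the characteristic polynomial to read off the algebraic multiplicities:
  χ_A(x) = (x - 4)^5

Step 2 — compute geometric multiplicities via the rank-nullity identity g(λ) = n − rank(A − λI):
  rank(A − (4)·I) = 2, so dim ker(A − (4)·I) = n − 2 = 3

Summary:
  λ = 4: algebraic multiplicity = 5, geometric multiplicity = 3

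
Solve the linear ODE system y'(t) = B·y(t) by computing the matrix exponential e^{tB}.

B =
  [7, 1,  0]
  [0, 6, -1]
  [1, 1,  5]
e^{tB} =
  [t^2*exp(6*t)/2 + t*exp(6*t) + exp(6*t), t^2*exp(6*t)/2 + t*exp(6*t), -t^2*exp(6*t)/2]
  [-t^2*exp(6*t)/2, -t^2*exp(6*t)/2 + exp(6*t), t^2*exp(6*t)/2 - t*exp(6*t)]
  [t*exp(6*t), t*exp(6*t), -t*exp(6*t) + exp(6*t)]

Strategy: write B = P · J · P⁻¹ where J is a Jordan canonical form, so e^{tB} = P · e^{tJ} · P⁻¹, and e^{tJ} can be computed block-by-block.

B has Jordan form
J =
  [6, 1, 0]
  [0, 6, 1]
  [0, 0, 6]
(up to reordering of blocks).

Per-block formulas:
  For a 3×3 Jordan block J_3(6): exp(t · J_3(6)) = e^(6t)·(I + t·N + (t^2/2)·N^2), where N is the 3×3 nilpotent shift.

After assembling e^{tJ} and conjugating by P, we get:

e^{tB} =
  [t^2*exp(6*t)/2 + t*exp(6*t) + exp(6*t), t^2*exp(6*t)/2 + t*exp(6*t), -t^2*exp(6*t)/2]
  [-t^2*exp(6*t)/2, -t^2*exp(6*t)/2 + exp(6*t), t^2*exp(6*t)/2 - t*exp(6*t)]
  [t*exp(6*t), t*exp(6*t), -t*exp(6*t) + exp(6*t)]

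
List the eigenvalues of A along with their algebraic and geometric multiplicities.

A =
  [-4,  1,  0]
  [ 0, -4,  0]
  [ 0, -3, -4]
λ = -4: alg = 3, geom = 2

Step 1 — factor the characteristic polynomial to read off the algebraic multiplicities:
  χ_A(x) = (x + 4)^3

Step 2 — compute geometric multiplicities via the rank-nullity identity g(λ) = n − rank(A − λI):
  rank(A − (-4)·I) = 1, so dim ker(A − (-4)·I) = n − 1 = 2

Summary:
  λ = -4: algebraic multiplicity = 3, geometric multiplicity = 2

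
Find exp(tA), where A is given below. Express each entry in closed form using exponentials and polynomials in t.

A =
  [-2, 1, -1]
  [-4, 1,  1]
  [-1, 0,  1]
e^{tA} =
  [t^2/2 - 2*t + 1, -t^2/2 + t, t^2 - t]
  [3*t^2/2 - 4*t, -3*t^2/2 + t + 1, 3*t^2 + t]
  [t^2/2 - t, -t^2/2, t^2 + t + 1]

Strategy: write A = P · J · P⁻¹ where J is a Jordan canonical form, so e^{tA} = P · e^{tJ} · P⁻¹, and e^{tJ} can be computed block-by-block.

A has Jordan form
J =
  [0, 1, 0]
  [0, 0, 1]
  [0, 0, 0]
(up to reordering of blocks).

Per-block formulas:
  For a 3×3 Jordan block J_3(0): exp(t · J_3(0)) = e^(0t)·(I + t·N + (t^2/2)·N^2), where N is the 3×3 nilpotent shift.

After assembling e^{tJ} and conjugating by P, we get:

e^{tA} =
  [t^2/2 - 2*t + 1, -t^2/2 + t, t^2 - t]
  [3*t^2/2 - 4*t, -3*t^2/2 + t + 1, 3*t^2 + t]
  [t^2/2 - t, -t^2/2, t^2 + t + 1]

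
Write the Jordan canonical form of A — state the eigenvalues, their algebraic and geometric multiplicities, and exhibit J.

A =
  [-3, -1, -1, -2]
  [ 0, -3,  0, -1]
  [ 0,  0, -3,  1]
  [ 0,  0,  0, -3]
J_2(-3) ⊕ J_2(-3)

The characteristic polynomial is
  det(x·I − A) = x^4 + 12*x^3 + 54*x^2 + 108*x + 81 = (x + 3)^4

Eigenvalues and multiplicities (the geometric multiplicity of λ is n − rank(A − λI), which equals the number of Jordan blocks for λ):
  λ = -3: algebraic multiplicity = 4, geometric multiplicity = 2

Determining the block sizes for each eigenvalue:
  λ = -3: with am = 4 and gm = 2, the partition is not yet determined (e.g. several partitions of 4 into 2 parts exist). Let N = A − (-3)·I. Computing rank(N^1) = 2, rank(N^2) = 0; the number of blocks of size ≥ j is rank(N^{j−1}) − rank(N^j), giving [2, 2]. So we have 2 block(s) of size 2 → block sizes [2, 2]

Assembling the blocks gives a Jordan form
J =
  [-3,  1,  0,  0]
  [ 0, -3,  0,  0]
  [ 0,  0, -3,  1]
  [ 0,  0,  0, -3]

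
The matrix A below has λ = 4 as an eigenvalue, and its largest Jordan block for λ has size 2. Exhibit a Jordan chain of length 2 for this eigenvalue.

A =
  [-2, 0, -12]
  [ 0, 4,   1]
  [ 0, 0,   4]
A Jordan chain for λ = 4 of length 2:
v_1 = (0, -1, 0)ᵀ
v_2 = (2, 0, -1)ᵀ

Let N = A − (4)·I. We want v_2 with N^2 v_2 = 0 but N^1 v_2 ≠ 0; then v_{j-1} := N · v_j for j = 2, …, 2.

Pick v_2 = (2, 0, -1)ᵀ.
Then v_1 = N · v_2 = (0, -1, 0)ᵀ.

Sanity check: (A − (4)·I) v_1 = (0, 0, 0)ᵀ = 0. ✓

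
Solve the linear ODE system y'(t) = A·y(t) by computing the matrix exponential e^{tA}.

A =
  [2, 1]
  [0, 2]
e^{tA} =
  [exp(2*t), t*exp(2*t)]
  [0, exp(2*t)]

Strategy: write A = P · J · P⁻¹ where J is a Jordan canonical form, so e^{tA} = P · e^{tJ} · P⁻¹, and e^{tJ} can be computed block-by-block.

A has Jordan form
J =
  [2, 1]
  [0, 2]
(up to reordering of blocks).

Per-block formulas:
  For a 2×2 Jordan block J_2(2): exp(t · J_2(2)) = e^(2t)·(I + t·N), where N is the 2×2 nilpotent shift.

After assembling e^{tJ} and conjugating by P, we get:

e^{tA} =
  [exp(2*t), t*exp(2*t)]
  [0, exp(2*t)]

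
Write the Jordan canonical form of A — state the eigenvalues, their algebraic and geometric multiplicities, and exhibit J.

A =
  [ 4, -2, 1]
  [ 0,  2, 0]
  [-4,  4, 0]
J_2(2) ⊕ J_1(2)

The characteristic polynomial is
  det(x·I − A) = x^3 - 6*x^2 + 12*x - 8 = (x - 2)^3

Eigenvalues and multiplicities (the geometric multiplicity of λ is n − rank(A − λI), which equals the number of Jordan blocks for λ):
  λ = 2: algebraic multiplicity = 3, geometric multiplicity = 2

Determining the block sizes for each eigenvalue:
  λ = 2: 2 blocks summing to 3 forces exactly one block of size 2 and the rest size 1 → block sizes [2, 1]

Assembling the blocks gives a Jordan form
J =
  [2, 1, 0]
  [0, 2, 0]
  [0, 0, 2]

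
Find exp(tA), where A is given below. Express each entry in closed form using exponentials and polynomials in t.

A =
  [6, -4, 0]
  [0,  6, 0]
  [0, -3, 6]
e^{tA} =
  [exp(6*t), -4*t*exp(6*t), 0]
  [0, exp(6*t), 0]
  [0, -3*t*exp(6*t), exp(6*t)]

Strategy: write A = P · J · P⁻¹ where J is a Jordan canonical form, so e^{tA} = P · e^{tJ} · P⁻¹, and e^{tJ} can be computed block-by-block.

A has Jordan form
J =
  [6, 1, 0]
  [0, 6, 0]
  [0, 0, 6]
(up to reordering of blocks).

Per-block formulas:
  For a 2×2 Jordan block J_2(6): exp(t · J_2(6)) = e^(6t)·(I + t·N), where N is the 2×2 nilpotent shift.
  For a 1×1 block at λ = 6: exp(t · [6]) = [e^(6t)].

After assembling e^{tJ} and conjugating by P, we get:

e^{tA} =
  [exp(6*t), -4*t*exp(6*t), 0]
  [0, exp(6*t), 0]
  [0, -3*t*exp(6*t), exp(6*t)]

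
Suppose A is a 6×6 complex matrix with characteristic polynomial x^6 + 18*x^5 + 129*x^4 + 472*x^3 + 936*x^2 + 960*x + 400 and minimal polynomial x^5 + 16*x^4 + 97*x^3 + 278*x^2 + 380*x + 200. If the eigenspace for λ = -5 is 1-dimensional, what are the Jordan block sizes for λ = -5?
Block sizes for λ = -5: [2]

Step 1 — from the characteristic polynomial, algebraic multiplicity of λ = -5 is 2. From dim ker(A − (-5)·I) = 1, there are exactly 1 Jordan blocks for λ = -5.
Step 2 — from the minimal polynomial, the factor (x + 5)^2 tells us the largest block for λ = -5 has size 2.
Step 3 — with total size 2, 1 blocks, and largest block 2, the block sizes (in nonincreasing order) are [2].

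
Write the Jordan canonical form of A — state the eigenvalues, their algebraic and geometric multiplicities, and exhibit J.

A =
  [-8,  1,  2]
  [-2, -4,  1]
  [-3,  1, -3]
J_3(-5)

The characteristic polynomial is
  det(x·I − A) = x^3 + 15*x^2 + 75*x + 125 = (x + 5)^3

Eigenvalues and multiplicities (the geometric multiplicity of λ is n − rank(A − λI), which equals the number of Jordan blocks for λ):
  λ = -5: algebraic multiplicity = 3, geometric multiplicity = 1

Determining the block sizes for each eigenvalue:
  λ = -5: one block (gm = 1), so the single block has size am = 3 → block sizes [3]

Assembling the blocks gives a Jordan form
J =
  [-5,  1,  0]
  [ 0, -5,  1]
  [ 0,  0, -5]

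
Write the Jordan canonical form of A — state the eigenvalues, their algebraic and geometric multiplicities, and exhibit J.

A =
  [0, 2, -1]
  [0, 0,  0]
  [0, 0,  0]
J_2(0) ⊕ J_1(0)

The characteristic polynomial is
  det(x·I − A) = x^3

Eigenvalues and multiplicities (the geometric multiplicity of λ is n − rank(A − λI), which equals the number of Jordan blocks for λ):
  λ = 0: algebraic multiplicity = 3, geometric multiplicity = 2

Determining the block sizes for each eigenvalue:
  λ = 0: 2 blocks summing to 3 forces exactly one block of size 2 and the rest size 1 → block sizes [2, 1]

Assembling the blocks gives a Jordan form
J =
  [0, 1, 0]
  [0, 0, 0]
  [0, 0, 0]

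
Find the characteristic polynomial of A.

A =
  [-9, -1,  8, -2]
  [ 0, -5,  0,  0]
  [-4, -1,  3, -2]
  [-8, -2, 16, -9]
x^4 + 20*x^3 + 150*x^2 + 500*x + 625

Expanding det(x·I − A) (e.g. by cofactor expansion or by noting that A is similar to its Jordan form J, which has the same characteristic polynomial as A) gives
  χ_A(x) = x^4 + 20*x^3 + 150*x^2 + 500*x + 625
which factors as (x + 5)^4. The eigenvalues (with algebraic multiplicities) are λ = -5 with multiplicity 4.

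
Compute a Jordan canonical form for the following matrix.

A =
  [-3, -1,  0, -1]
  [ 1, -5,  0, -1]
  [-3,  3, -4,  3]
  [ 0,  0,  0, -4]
J_2(-4) ⊕ J_1(-4) ⊕ J_1(-4)

The characteristic polynomial is
  det(x·I − A) = x^4 + 16*x^3 + 96*x^2 + 256*x + 256 = (x + 4)^4

Eigenvalues and multiplicities (the geometric multiplicity of λ is n − rank(A − λI), which equals the number of Jordan blocks for λ):
  λ = -4: algebraic multiplicity = 4, geometric multiplicity = 3

Determining the block sizes for each eigenvalue:
  λ = -4: 3 blocks summing to 4 forces exactly one block of size 2 and the rest size 1 → block sizes [2, 1, 1]

Assembling the blocks gives a Jordan form
J =
  [-4,  1,  0,  0]
  [ 0, -4,  0,  0]
  [ 0,  0, -4,  0]
  [ 0,  0,  0, -4]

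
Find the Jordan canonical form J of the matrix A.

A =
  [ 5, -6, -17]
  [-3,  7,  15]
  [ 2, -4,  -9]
J_3(1)

The characteristic polynomial is
  det(x·I − A) = x^3 - 3*x^2 + 3*x - 1 = (x - 1)^3

Eigenvalues and multiplicities (the geometric multiplicity of λ is n − rank(A − λI), which equals the number of Jordan blocks for λ):
  λ = 1: algebraic multiplicity = 3, geometric multiplicity = 1

Determining the block sizes for each eigenvalue:
  λ = 1: one block (gm = 1), so the single block has size am = 3 → block sizes [3]

Assembling the blocks gives a Jordan form
J =
  [1, 1, 0]
  [0, 1, 1]
  [0, 0, 1]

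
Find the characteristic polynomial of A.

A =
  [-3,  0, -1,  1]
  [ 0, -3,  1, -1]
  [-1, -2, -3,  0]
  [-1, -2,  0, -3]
x^4 + 12*x^3 + 54*x^2 + 108*x + 81

Expanding det(x·I − A) (e.g. by cofactor expansion or by noting that A is similar to its Jordan form J, which has the same characteristic polynomial as A) gives
  χ_A(x) = x^4 + 12*x^3 + 54*x^2 + 108*x + 81
which factors as (x + 3)^4. The eigenvalues (with algebraic multiplicities) are λ = -3 with multiplicity 4.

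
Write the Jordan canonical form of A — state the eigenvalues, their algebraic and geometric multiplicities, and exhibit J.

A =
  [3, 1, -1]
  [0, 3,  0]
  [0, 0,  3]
J_2(3) ⊕ J_1(3)

The characteristic polynomial is
  det(x·I − A) = x^3 - 9*x^2 + 27*x - 27 = (x - 3)^3

Eigenvalues and multiplicities (the geometric multiplicity of λ is n − rank(A − λI), which equals the number of Jordan blocks for λ):
  λ = 3: algebraic multiplicity = 3, geometric multiplicity = 2

Determining the block sizes for each eigenvalue:
  λ = 3: 2 blocks summing to 3 forces exactly one block of size 2 and the rest size 1 → block sizes [2, 1]

Assembling the blocks gives a Jordan form
J =
  [3, 1, 0]
  [0, 3, 0]
  [0, 0, 3]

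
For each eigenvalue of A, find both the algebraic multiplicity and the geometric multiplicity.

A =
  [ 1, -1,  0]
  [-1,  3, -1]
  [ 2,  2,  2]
λ = 2: alg = 3, geom = 1

Step 1 — factor the characteristic polynomial to read off the algebraic multiplicities:
  χ_A(x) = (x - 2)^3

Step 2 — compute geometric multiplicities via the rank-nullity identity g(λ) = n − rank(A − λI):
  rank(A − (2)·I) = 2, so dim ker(A − (2)·I) = n − 2 = 1

Summary:
  λ = 2: algebraic multiplicity = 3, geometric multiplicity = 1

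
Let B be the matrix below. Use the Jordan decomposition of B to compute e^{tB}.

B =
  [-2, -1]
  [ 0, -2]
e^{tB} =
  [exp(-2*t), -t*exp(-2*t)]
  [0, exp(-2*t)]

Strategy: write B = P · J · P⁻¹ where J is a Jordan canonical form, so e^{tB} = P · e^{tJ} · P⁻¹, and e^{tJ} can be computed block-by-block.

B has Jordan form
J =
  [-2,  1]
  [ 0, -2]
(up to reordering of blocks).

Per-block formulas:
  For a 2×2 Jordan block J_2(-2): exp(t · J_2(-2)) = e^(-2t)·(I + t·N), where N is the 2×2 nilpotent shift.

After assembling e^{tJ} and conjugating by P, we get:

e^{tB} =
  [exp(-2*t), -t*exp(-2*t)]
  [0, exp(-2*t)]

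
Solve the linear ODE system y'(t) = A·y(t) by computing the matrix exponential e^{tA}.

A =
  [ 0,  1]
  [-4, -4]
e^{tA} =
  [2*t*exp(-2*t) + exp(-2*t), t*exp(-2*t)]
  [-4*t*exp(-2*t), -2*t*exp(-2*t) + exp(-2*t)]

Strategy: write A = P · J · P⁻¹ where J is a Jordan canonical form, so e^{tA} = P · e^{tJ} · P⁻¹, and e^{tJ} can be computed block-by-block.

A has Jordan form
J =
  [-2,  1]
  [ 0, -2]
(up to reordering of blocks).

Per-block formulas:
  For a 2×2 Jordan block J_2(-2): exp(t · J_2(-2)) = e^(-2t)·(I + t·N), where N is the 2×2 nilpotent shift.

After assembling e^{tJ} and conjugating by P, we get:

e^{tA} =
  [2*t*exp(-2*t) + exp(-2*t), t*exp(-2*t)]
  [-4*t*exp(-2*t), -2*t*exp(-2*t) + exp(-2*t)]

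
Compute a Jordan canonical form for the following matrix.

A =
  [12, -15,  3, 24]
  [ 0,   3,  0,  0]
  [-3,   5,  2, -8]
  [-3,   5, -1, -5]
J_2(3) ⊕ J_1(3) ⊕ J_1(3)

The characteristic polynomial is
  det(x·I − A) = x^4 - 12*x^3 + 54*x^2 - 108*x + 81 = (x - 3)^4

Eigenvalues and multiplicities (the geometric multiplicity of λ is n − rank(A − λI), which equals the number of Jordan blocks for λ):
  λ = 3: algebraic multiplicity = 4, geometric multiplicity = 3

Determining the block sizes for each eigenvalue:
  λ = 3: 3 blocks summing to 4 forces exactly one block of size 2 and the rest size 1 → block sizes [2, 1, 1]

Assembling the blocks gives a Jordan form
J =
  [3, 1, 0, 0]
  [0, 3, 0, 0]
  [0, 0, 3, 0]
  [0, 0, 0, 3]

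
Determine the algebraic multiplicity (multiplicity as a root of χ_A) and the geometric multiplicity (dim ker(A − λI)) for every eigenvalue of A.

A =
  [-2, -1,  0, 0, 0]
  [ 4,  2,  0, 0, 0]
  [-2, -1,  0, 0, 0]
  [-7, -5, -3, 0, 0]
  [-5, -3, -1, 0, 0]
λ = 0: alg = 5, geom = 3

Step 1 — factor the characteristic polynomial to read off the algebraic multiplicities:
  χ_A(x) = x^5

Step 2 — compute geometric multiplicities via the rank-nullity identity g(λ) = n − rank(A − λI):
  rank(A − (0)·I) = 2, so dim ker(A − (0)·I) = n − 2 = 3

Summary:
  λ = 0: algebraic multiplicity = 5, geometric multiplicity = 3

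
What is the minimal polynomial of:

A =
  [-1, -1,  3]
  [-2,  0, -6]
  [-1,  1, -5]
x^2 + 4*x + 4

The characteristic polynomial is χ_A(x) = (x + 2)^3, so the eigenvalues are known. The minimal polynomial is
  m_A(x) = Π_λ (x − λ)^{k_λ}
where k_λ is the size of the *largest* Jordan block for λ (equivalently, the smallest k with (A − λI)^k v = 0 for every generalised eigenvector v of λ).

  λ = -2: largest Jordan block has size 2, contributing (x + 2)^2

So m_A(x) = (x + 2)^2 = x^2 + 4*x + 4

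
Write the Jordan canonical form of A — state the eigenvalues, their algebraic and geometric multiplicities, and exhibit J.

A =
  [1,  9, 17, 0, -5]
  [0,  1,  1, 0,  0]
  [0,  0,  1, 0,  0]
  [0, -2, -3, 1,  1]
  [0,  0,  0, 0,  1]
J_3(1) ⊕ J_2(1)

The characteristic polynomial is
  det(x·I − A) = x^5 - 5*x^4 + 10*x^3 - 10*x^2 + 5*x - 1 = (x - 1)^5

Eigenvalues and multiplicities (the geometric multiplicity of λ is n − rank(A − λI), which equals the number of Jordan blocks for λ):
  λ = 1: algebraic multiplicity = 5, geometric multiplicity = 2

Determining the block sizes for each eigenvalue:
  λ = 1: with am = 5 and gm = 2, the partition is not yet determined (e.g. several partitions of 5 into 2 parts exist). Let N = A − (1)·I. Computing rank(N^1) = 3, rank(N^2) = 1, rank(N^3) = 0; the number of blocks of size ≥ j is rank(N^{j−1}) − rank(N^j), giving [2, 2, 1]. So we have 1 block(s) of size 3, 1 block(s) of size 2 → block sizes [3, 2]

Assembling the blocks gives a Jordan form
J =
  [1, 1, 0, 0, 0]
  [0, 1, 1, 0, 0]
  [0, 0, 1, 0, 0]
  [0, 0, 0, 1, 1]
  [0, 0, 0, 0, 1]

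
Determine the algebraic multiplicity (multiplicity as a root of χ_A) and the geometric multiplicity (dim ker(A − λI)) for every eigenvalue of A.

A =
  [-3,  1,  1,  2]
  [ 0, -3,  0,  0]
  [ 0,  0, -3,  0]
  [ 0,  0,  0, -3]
λ = -3: alg = 4, geom = 3

Step 1 — factor the characteristic polynomial to read off the algebraic multiplicities:
  χ_A(x) = (x + 3)^4

Step 2 — compute geometric multiplicities via the rank-nullity identity g(λ) = n − rank(A − λI):
  rank(A − (-3)·I) = 1, so dim ker(A − (-3)·I) = n − 1 = 3

Summary:
  λ = -3: algebraic multiplicity = 4, geometric multiplicity = 3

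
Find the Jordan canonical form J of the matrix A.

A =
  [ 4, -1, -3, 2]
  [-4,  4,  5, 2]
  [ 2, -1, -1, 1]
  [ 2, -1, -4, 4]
J_1(2) ⊕ J_3(3)

The characteristic polynomial is
  det(x·I − A) = x^4 - 11*x^3 + 45*x^2 - 81*x + 54 = (x - 3)^3*(x - 2)

Eigenvalues and multiplicities (the geometric multiplicity of λ is n − rank(A − λI), which equals the number of Jordan blocks for λ):
  λ = 2: algebraic multiplicity = 1, geometric multiplicity = 1
  λ = 3: algebraic multiplicity = 3, geometric multiplicity = 1

Determining the block sizes for each eigenvalue:
  λ = 2: one block (gm = 1), so the single block has size am = 1 → block sizes [1]
  λ = 3: one block (gm = 1), so the single block has size am = 3 → block sizes [3]

Assembling the blocks gives a Jordan form
J =
  [2, 0, 0, 0]
  [0, 3, 1, 0]
  [0, 0, 3, 1]
  [0, 0, 0, 3]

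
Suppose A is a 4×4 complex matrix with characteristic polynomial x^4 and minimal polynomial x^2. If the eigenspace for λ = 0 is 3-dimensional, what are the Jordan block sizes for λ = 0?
Block sizes for λ = 0: [2, 1, 1]

Step 1 — from the characteristic polynomial, algebraic multiplicity of λ = 0 is 4. From dim ker(A − (0)·I) = 3, there are exactly 3 Jordan blocks for λ = 0.
Step 2 — from the minimal polynomial, the factor (x − 0)^2 tells us the largest block for λ = 0 has size 2.
Step 3 — with total size 4, 3 blocks, and largest block 2, the block sizes (in nonincreasing order) are [2, 1, 1].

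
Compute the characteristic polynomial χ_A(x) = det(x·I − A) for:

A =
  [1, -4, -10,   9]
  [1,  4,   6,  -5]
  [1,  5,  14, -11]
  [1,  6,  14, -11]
x^4 - 8*x^3 + 24*x^2 - 32*x + 16

Expanding det(x·I − A) (e.g. by cofactor expansion or by noting that A is similar to its Jordan form J, which has the same characteristic polynomial as A) gives
  χ_A(x) = x^4 - 8*x^3 + 24*x^2 - 32*x + 16
which factors as (x - 2)^4. The eigenvalues (with algebraic multiplicities) are λ = 2 with multiplicity 4.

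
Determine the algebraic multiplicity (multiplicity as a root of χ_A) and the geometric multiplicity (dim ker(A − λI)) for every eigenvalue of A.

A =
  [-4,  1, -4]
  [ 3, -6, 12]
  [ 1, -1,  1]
λ = -3: alg = 3, geom = 2

Step 1 — factor the characteristic polynomial to read off the algebraic multiplicities:
  χ_A(x) = (x + 3)^3

Step 2 — compute geometric multiplicities via the rank-nullity identity g(λ) = n − rank(A − λI):
  rank(A − (-3)·I) = 1, so dim ker(A − (-3)·I) = n − 1 = 2

Summary:
  λ = -3: algebraic multiplicity = 3, geometric multiplicity = 2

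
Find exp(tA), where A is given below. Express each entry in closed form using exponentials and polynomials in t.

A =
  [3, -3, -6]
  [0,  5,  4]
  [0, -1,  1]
e^{tA} =
  [exp(3*t), -3*t*exp(3*t), -6*t*exp(3*t)]
  [0, 2*t*exp(3*t) + exp(3*t), 4*t*exp(3*t)]
  [0, -t*exp(3*t), -2*t*exp(3*t) + exp(3*t)]

Strategy: write A = P · J · P⁻¹ where J is a Jordan canonical form, so e^{tA} = P · e^{tJ} · P⁻¹, and e^{tJ} can be computed block-by-block.

A has Jordan form
J =
  [3, 1, 0]
  [0, 3, 0]
  [0, 0, 3]
(up to reordering of blocks).

Per-block formulas:
  For a 1×1 block at λ = 3: exp(t · [3]) = [e^(3t)].
  For a 2×2 Jordan block J_2(3): exp(t · J_2(3)) = e^(3t)·(I + t·N), where N is the 2×2 nilpotent shift.

After assembling e^{tJ} and conjugating by P, we get:

e^{tA} =
  [exp(3*t), -3*t*exp(3*t), -6*t*exp(3*t)]
  [0, 2*t*exp(3*t) + exp(3*t), 4*t*exp(3*t)]
  [0, -t*exp(3*t), -2*t*exp(3*t) + exp(3*t)]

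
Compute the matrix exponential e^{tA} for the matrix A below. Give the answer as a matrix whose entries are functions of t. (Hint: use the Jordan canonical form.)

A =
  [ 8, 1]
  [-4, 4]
e^{tA} =
  [2*t*exp(6*t) + exp(6*t), t*exp(6*t)]
  [-4*t*exp(6*t), -2*t*exp(6*t) + exp(6*t)]

Strategy: write A = P · J · P⁻¹ where J is a Jordan canonical form, so e^{tA} = P · e^{tJ} · P⁻¹, and e^{tJ} can be computed block-by-block.

A has Jordan form
J =
  [6, 1]
  [0, 6]
(up to reordering of blocks).

Per-block formulas:
  For a 2×2 Jordan block J_2(6): exp(t · J_2(6)) = e^(6t)·(I + t·N), where N is the 2×2 nilpotent shift.

After assembling e^{tJ} and conjugating by P, we get:

e^{tA} =
  [2*t*exp(6*t) + exp(6*t), t*exp(6*t)]
  [-4*t*exp(6*t), -2*t*exp(6*t) + exp(6*t)]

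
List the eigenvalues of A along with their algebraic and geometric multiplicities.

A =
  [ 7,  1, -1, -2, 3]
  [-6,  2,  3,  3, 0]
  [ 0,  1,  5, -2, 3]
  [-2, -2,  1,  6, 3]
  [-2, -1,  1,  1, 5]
λ = 5: alg = 5, geom = 2

Step 1 — factor the characteristic polynomial to read off the algebraic multiplicities:
  χ_A(x) = (x - 5)^5

Step 2 — compute geometric multiplicities via the rank-nullity identity g(λ) = n − rank(A − λI):
  rank(A − (5)·I) = 3, so dim ker(A − (5)·I) = n − 3 = 2

Summary:
  λ = 5: algebraic multiplicity = 5, geometric multiplicity = 2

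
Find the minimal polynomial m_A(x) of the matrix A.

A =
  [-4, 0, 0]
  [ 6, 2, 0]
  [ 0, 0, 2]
x^2 + 2*x - 8

The characteristic polynomial is χ_A(x) = (x - 2)^2*(x + 4), so the eigenvalues are known. The minimal polynomial is
  m_A(x) = Π_λ (x − λ)^{k_λ}
where k_λ is the size of the *largest* Jordan block for λ (equivalently, the smallest k with (A − λI)^k v = 0 for every generalised eigenvector v of λ).

  λ = -4: largest Jordan block has size 1, contributing (x + 4)
  λ = 2: largest Jordan block has size 1, contributing (x − 2)

So m_A(x) = (x - 2)*(x + 4) = x^2 + 2*x - 8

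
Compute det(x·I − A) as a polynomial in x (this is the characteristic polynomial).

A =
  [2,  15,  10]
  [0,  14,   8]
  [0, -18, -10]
x^3 - 6*x^2 + 12*x - 8

Expanding det(x·I − A) (e.g. by cofactor expansion or by noting that A is similar to its Jordan form J, which has the same characteristic polynomial as A) gives
  χ_A(x) = x^3 - 6*x^2 + 12*x - 8
which factors as (x - 2)^3. The eigenvalues (with algebraic multiplicities) are λ = 2 with multiplicity 3.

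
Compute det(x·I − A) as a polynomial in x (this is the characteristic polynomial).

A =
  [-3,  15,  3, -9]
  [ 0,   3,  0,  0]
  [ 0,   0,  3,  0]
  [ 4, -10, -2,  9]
x^4 - 12*x^3 + 54*x^2 - 108*x + 81

Expanding det(x·I − A) (e.g. by cofactor expansion or by noting that A is similar to its Jordan form J, which has the same characteristic polynomial as A) gives
  χ_A(x) = x^4 - 12*x^3 + 54*x^2 - 108*x + 81
which factors as (x - 3)^4. The eigenvalues (with algebraic multiplicities) are λ = 3 with multiplicity 4.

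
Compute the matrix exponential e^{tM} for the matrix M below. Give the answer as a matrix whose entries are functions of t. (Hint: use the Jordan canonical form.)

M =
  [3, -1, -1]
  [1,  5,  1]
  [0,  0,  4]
e^{tM} =
  [-t*exp(4*t) + exp(4*t), -t*exp(4*t), -t*exp(4*t)]
  [t*exp(4*t), t*exp(4*t) + exp(4*t), t*exp(4*t)]
  [0, 0, exp(4*t)]

Strategy: write M = P · J · P⁻¹ where J is a Jordan canonical form, so e^{tM} = P · e^{tJ} · P⁻¹, and e^{tJ} can be computed block-by-block.

M has Jordan form
J =
  [4, 1, 0]
  [0, 4, 0]
  [0, 0, 4]
(up to reordering of blocks).

Per-block formulas:
  For a 1×1 block at λ = 4: exp(t · [4]) = [e^(4t)].
  For a 2×2 Jordan block J_2(4): exp(t · J_2(4)) = e^(4t)·(I + t·N), where N is the 2×2 nilpotent shift.

After assembling e^{tJ} and conjugating by P, we get:

e^{tM} =
  [-t*exp(4*t) + exp(4*t), -t*exp(4*t), -t*exp(4*t)]
  [t*exp(4*t), t*exp(4*t) + exp(4*t), t*exp(4*t)]
  [0, 0, exp(4*t)]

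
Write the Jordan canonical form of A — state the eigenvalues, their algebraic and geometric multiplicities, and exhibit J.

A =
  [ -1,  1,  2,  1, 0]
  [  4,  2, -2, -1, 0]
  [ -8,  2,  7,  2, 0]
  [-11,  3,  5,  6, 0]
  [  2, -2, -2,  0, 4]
J_1(3) ⊕ J_1(3) ⊕ J_2(4) ⊕ J_1(4)

The characteristic polynomial is
  det(x·I − A) = x^5 - 18*x^4 + 129*x^3 - 460*x^2 + 816*x - 576 = (x - 4)^3*(x - 3)^2

Eigenvalues and multiplicities (the geometric multiplicity of λ is n − rank(A − λI), which equals the number of Jordan blocks for λ):
  λ = 3: algebraic multiplicity = 2, geometric multiplicity = 2
  λ = 4: algebraic multiplicity = 3, geometric multiplicity = 2

Determining the block sizes for each eigenvalue:
  λ = 3: gm = am = 2, so every block has size 1 → block sizes [1, 1]
  λ = 4: 2 blocks summing to 3 forces exactly one block of size 2 and the rest size 1 → block sizes [2, 1]

Assembling the blocks gives a Jordan form
J =
  [3, 0, 0, 0, 0]
  [0, 3, 0, 0, 0]
  [0, 0, 4, 1, 0]
  [0, 0, 0, 4, 0]
  [0, 0, 0, 0, 4]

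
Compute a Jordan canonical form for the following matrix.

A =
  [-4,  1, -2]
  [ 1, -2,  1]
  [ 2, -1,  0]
J_3(-2)

The characteristic polynomial is
  det(x·I − A) = x^3 + 6*x^2 + 12*x + 8 = (x + 2)^3

Eigenvalues and multiplicities (the geometric multiplicity of λ is n − rank(A − λI), which equals the number of Jordan blocks for λ):
  λ = -2: algebraic multiplicity = 3, geometric multiplicity = 1

Determining the block sizes for each eigenvalue:
  λ = -2: one block (gm = 1), so the single block has size am = 3 → block sizes [3]

Assembling the blocks gives a Jordan form
J =
  [-2,  1,  0]
  [ 0, -2,  1]
  [ 0,  0, -2]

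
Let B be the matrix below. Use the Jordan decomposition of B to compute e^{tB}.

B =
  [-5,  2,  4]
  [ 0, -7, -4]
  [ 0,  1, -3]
e^{tB} =
  [exp(-5*t), 2*t*exp(-5*t), 4*t*exp(-5*t)]
  [0, -2*t*exp(-5*t) + exp(-5*t), -4*t*exp(-5*t)]
  [0, t*exp(-5*t), 2*t*exp(-5*t) + exp(-5*t)]

Strategy: write B = P · J · P⁻¹ where J is a Jordan canonical form, so e^{tB} = P · e^{tJ} · P⁻¹, and e^{tJ} can be computed block-by-block.

B has Jordan form
J =
  [-5,  1,  0]
  [ 0, -5,  0]
  [ 0,  0, -5]
(up to reordering of blocks).

Per-block formulas:
  For a 1×1 block at λ = -5: exp(t · [-5]) = [e^(-5t)].
  For a 2×2 Jordan block J_2(-5): exp(t · J_2(-5)) = e^(-5t)·(I + t·N), where N is the 2×2 nilpotent shift.

After assembling e^{tJ} and conjugating by P, we get:

e^{tB} =
  [exp(-5*t), 2*t*exp(-5*t), 4*t*exp(-5*t)]
  [0, -2*t*exp(-5*t) + exp(-5*t), -4*t*exp(-5*t)]
  [0, t*exp(-5*t), 2*t*exp(-5*t) + exp(-5*t)]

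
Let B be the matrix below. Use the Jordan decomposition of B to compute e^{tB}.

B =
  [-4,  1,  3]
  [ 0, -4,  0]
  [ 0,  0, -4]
e^{tB} =
  [exp(-4*t), t*exp(-4*t), 3*t*exp(-4*t)]
  [0, exp(-4*t), 0]
  [0, 0, exp(-4*t)]

Strategy: write B = P · J · P⁻¹ where J is a Jordan canonical form, so e^{tB} = P · e^{tJ} · P⁻¹, and e^{tJ} can be computed block-by-block.

B has Jordan form
J =
  [-4,  1,  0]
  [ 0, -4,  0]
  [ 0,  0, -4]
(up to reordering of blocks).

Per-block formulas:
  For a 1×1 block at λ = -4: exp(t · [-4]) = [e^(-4t)].
  For a 2×2 Jordan block J_2(-4): exp(t · J_2(-4)) = e^(-4t)·(I + t·N), where N is the 2×2 nilpotent shift.

After assembling e^{tJ} and conjugating by P, we get:

e^{tB} =
  [exp(-4*t), t*exp(-4*t), 3*t*exp(-4*t)]
  [0, exp(-4*t), 0]
  [0, 0, exp(-4*t)]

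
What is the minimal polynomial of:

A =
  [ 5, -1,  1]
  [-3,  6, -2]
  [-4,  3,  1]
x^3 - 12*x^2 + 48*x - 64

The characteristic polynomial is χ_A(x) = (x - 4)^3, so the eigenvalues are known. The minimal polynomial is
  m_A(x) = Π_λ (x − λ)^{k_λ}
where k_λ is the size of the *largest* Jordan block for λ (equivalently, the smallest k with (A − λI)^k v = 0 for every generalised eigenvector v of λ).

  λ = 4: largest Jordan block has size 3, contributing (x − 4)^3

So m_A(x) = (x - 4)^3 = x^3 - 12*x^2 + 48*x - 64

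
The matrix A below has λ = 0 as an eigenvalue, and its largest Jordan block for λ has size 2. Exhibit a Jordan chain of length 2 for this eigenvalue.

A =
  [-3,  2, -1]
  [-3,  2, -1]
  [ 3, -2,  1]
A Jordan chain for λ = 0 of length 2:
v_1 = (-3, -3, 3)ᵀ
v_2 = (1, 0, 0)ᵀ

Let N = A − (0)·I. We want v_2 with N^2 v_2 = 0 but N^1 v_2 ≠ 0; then v_{j-1} := N · v_j for j = 2, …, 2.

Pick v_2 = (1, 0, 0)ᵀ.
Then v_1 = N · v_2 = (-3, -3, 3)ᵀ.

Sanity check: (A − (0)·I) v_1 = (0, 0, 0)ᵀ = 0. ✓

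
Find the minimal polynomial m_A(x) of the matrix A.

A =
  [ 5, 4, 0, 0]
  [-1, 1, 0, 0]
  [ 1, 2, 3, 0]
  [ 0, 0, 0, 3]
x^2 - 6*x + 9

The characteristic polynomial is χ_A(x) = (x - 3)^4, so the eigenvalues are known. The minimal polynomial is
  m_A(x) = Π_λ (x − λ)^{k_λ}
where k_λ is the size of the *largest* Jordan block for λ (equivalently, the smallest k with (A − λI)^k v = 0 for every generalised eigenvector v of λ).

  λ = 3: largest Jordan block has size 2, contributing (x − 3)^2

So m_A(x) = (x - 3)^2 = x^2 - 6*x + 9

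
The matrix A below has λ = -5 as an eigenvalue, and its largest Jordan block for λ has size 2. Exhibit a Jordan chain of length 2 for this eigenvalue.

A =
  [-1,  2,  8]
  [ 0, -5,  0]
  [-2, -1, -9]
A Jordan chain for λ = -5 of length 2:
v_1 = (4, 0, -2)ᵀ
v_2 = (1, 0, 0)ᵀ

Let N = A − (-5)·I. We want v_2 with N^2 v_2 = 0 but N^1 v_2 ≠ 0; then v_{j-1} := N · v_j for j = 2, …, 2.

Pick v_2 = (1, 0, 0)ᵀ.
Then v_1 = N · v_2 = (4, 0, -2)ᵀ.

Sanity check: (A − (-5)·I) v_1 = (0, 0, 0)ᵀ = 0. ✓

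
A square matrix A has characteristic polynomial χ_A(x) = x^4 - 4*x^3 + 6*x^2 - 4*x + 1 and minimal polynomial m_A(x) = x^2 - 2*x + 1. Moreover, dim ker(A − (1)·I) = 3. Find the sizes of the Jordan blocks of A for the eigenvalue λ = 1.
Block sizes for λ = 1: [2, 1, 1]

Step 1 — from the characteristic polynomial, algebraic multiplicity of λ = 1 is 4. From dim ker(A − (1)·I) = 3, there are exactly 3 Jordan blocks for λ = 1.
Step 2 — from the minimal polynomial, the factor (x − 1)^2 tells us the largest block for λ = 1 has size 2.
Step 3 — with total size 4, 3 blocks, and largest block 2, the block sizes (in nonincreasing order) are [2, 1, 1].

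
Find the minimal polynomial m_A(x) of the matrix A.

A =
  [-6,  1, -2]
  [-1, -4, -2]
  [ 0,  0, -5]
x^2 + 10*x + 25

The characteristic polynomial is χ_A(x) = (x + 5)^3, so the eigenvalues are known. The minimal polynomial is
  m_A(x) = Π_λ (x − λ)^{k_λ}
where k_λ is the size of the *largest* Jordan block for λ (equivalently, the smallest k with (A − λI)^k v = 0 for every generalised eigenvector v of λ).

  λ = -5: largest Jordan block has size 2, contributing (x + 5)^2

So m_A(x) = (x + 5)^2 = x^2 + 10*x + 25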